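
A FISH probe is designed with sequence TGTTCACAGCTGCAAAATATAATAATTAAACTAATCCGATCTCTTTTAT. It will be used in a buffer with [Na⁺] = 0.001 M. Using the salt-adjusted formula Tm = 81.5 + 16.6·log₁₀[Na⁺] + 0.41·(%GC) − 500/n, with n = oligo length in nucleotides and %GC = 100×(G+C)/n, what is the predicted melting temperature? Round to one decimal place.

Length n = 49. Base counts: T=18, A=18, C=9, G=4
G+C = 13, so %GC = 13/49 × 100 = 26.531%
Salt term: 16.6 × (-3) = -49.8
GC term: 0.41 × 26.531 = 10.878; length term: −500/49 = −10.204
Tm = 81.5 + (-49.8) + 10.878 − 10.204 = 32.374 → 32.4°C

32.4°C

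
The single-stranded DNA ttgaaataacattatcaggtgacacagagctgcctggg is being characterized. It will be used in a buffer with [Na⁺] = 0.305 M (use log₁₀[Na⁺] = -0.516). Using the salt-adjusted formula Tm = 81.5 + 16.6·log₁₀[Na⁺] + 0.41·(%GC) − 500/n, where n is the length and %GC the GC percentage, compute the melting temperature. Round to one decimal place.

78.1°C

Length n = 38. Counting bases: T=9, A=12, C=7, G=10
G+C = 17, so %GC = 17/38 × 100 = 44.737%
Salt term: 16.6 × (-0.516) = -8.566
GC term: 0.41 × 44.737 = 18.342; length term: −500/38 = −13.158
Tm = 81.5 + (-8.566) + 18.342 − 13.158 = 78.118 → 78.1°C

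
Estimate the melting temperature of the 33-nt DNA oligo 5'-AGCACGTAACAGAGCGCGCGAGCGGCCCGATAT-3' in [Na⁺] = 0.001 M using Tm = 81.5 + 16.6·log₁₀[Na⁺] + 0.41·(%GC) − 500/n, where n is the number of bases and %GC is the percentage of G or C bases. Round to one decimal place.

Length n = 33. Base counts: T=3, G=11, A=9, C=10
G+C = 21, so %GC = 21/33 × 100 = 63.636%
Salt term: 16.6 × (-3) = -49.8
GC term: 0.41 × 63.636 = 26.091; length term: −500/33 = −15.152
Tm = 81.5 + (-49.8) + 26.091 − 15.152 = 42.639 → 42.6°C

42.6°C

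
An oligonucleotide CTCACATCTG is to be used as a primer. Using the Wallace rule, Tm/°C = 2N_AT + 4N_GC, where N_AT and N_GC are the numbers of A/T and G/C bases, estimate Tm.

30°C

T=3, G=1, A=2, C=4
AT pairs contribute 5, GC pairs contribute 5.
Tm = 2×5 + 4×5 = 30°C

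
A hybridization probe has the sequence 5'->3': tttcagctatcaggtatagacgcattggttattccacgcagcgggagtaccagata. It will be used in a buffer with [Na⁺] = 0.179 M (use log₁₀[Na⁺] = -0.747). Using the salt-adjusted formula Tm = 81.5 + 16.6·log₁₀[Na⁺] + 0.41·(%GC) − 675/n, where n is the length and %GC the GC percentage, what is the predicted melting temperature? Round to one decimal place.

Length n = 56. Counting bases: A=15, G=14, T=15, C=12
G+C = 26, so %GC = 26/56 × 100 = 46.429%
Salt term: 16.6 × (-0.747) = -12.4
GC term: 0.41 × 46.429 = 19.036; length term: −675/56 = −12.054
Tm = 81.5 + (-12.4) + 19.036 − 12.054 = 76.082 → 76.1°C

76.1°C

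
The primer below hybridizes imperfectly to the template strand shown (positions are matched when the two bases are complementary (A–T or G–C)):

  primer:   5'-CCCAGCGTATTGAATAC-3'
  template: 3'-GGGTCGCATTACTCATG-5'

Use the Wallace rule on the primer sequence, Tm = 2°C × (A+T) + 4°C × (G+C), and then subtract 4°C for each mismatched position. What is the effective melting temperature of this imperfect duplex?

42°C

Primer base counts: A=5, T=4, G=3, C=5 → A+T=9, G+C=8
Perfect-match Tm = 2(9) + 4(8) = 18 + 32 = 50°C
Mismatches (positions where the bases are not complementary): 2 (at positions 10, 14)
Effective Tm = 50 − 2×4 = 50 − 8 = 42°C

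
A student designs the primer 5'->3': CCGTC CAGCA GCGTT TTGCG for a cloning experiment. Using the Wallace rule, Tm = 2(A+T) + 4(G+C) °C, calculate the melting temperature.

66°C

Counting bases: A=2, C=7, T=5, G=6
So N_AT = 7 and N_GC = 13.
Tm = 4·13 + 2·7 = 52 + 14 = 66°C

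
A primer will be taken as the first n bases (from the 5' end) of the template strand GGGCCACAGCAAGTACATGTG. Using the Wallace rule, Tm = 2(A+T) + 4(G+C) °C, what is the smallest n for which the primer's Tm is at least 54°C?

First 16 bases: GGGCCACAGCAAGTAC → Tm = 52°C (< 54°C)
First 17 bases: GGGCCACAGCAAGTACA → Tm = 54°C (≥ 54°C)
Since every base adds ≥2°C, Tm only increases with n, so the threshold is first crossed at n = 17.

n = 17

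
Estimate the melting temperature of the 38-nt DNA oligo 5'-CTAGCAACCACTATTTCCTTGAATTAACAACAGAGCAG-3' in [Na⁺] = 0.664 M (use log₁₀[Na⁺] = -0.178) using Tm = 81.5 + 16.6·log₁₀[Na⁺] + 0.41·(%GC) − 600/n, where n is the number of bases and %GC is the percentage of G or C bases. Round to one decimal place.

78.9°C

Length n = 38. G=5, C=10, A=14, T=9
G+C = 15, so %GC = 15/38 × 100 = 39.474%
Salt term: 16.6 × (-0.178) = -2.955
GC term: 0.41 × 39.474 = 16.184; length term: −600/38 = −15.789
Tm = 81.5 + (-2.955) + 16.184 − 15.789 = 78.94 → 78.9°C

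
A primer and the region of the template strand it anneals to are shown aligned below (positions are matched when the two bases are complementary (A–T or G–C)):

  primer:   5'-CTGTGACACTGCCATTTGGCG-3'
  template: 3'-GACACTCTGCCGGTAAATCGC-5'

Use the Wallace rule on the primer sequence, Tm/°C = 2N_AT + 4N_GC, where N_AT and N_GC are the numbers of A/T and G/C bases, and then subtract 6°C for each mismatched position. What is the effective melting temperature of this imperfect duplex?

48°C

Primer base counts: A=3, T=6, G=6, C=6 → A+T=9, G+C=12
Perfect-match Tm = 2(9) + 4(12) = 18 + 48 = 66°C
Mismatches (positions where the bases are not complementary): 3 (at positions 7, 10, 18)
Effective Tm = 66 − 3×6 = 66 − 18 = 48°C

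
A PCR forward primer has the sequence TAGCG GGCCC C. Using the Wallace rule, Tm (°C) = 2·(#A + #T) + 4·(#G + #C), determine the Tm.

Counting bases: G=4, C=5, A=1, T=1
A+T = 2, G+C = 9
Tm = 2×2 + 4×9 = 40°C

40°C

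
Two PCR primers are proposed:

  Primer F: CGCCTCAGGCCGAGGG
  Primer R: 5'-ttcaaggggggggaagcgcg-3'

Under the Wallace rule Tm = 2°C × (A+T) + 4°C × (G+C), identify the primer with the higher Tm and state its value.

Primer R, 68°C

Primer F: A+T=3, G+C=13 → Tm = 2(3)+4(13) = 58°C
Primer R: A+T=6, G+C=14 → Tm = 2(6)+4(14) = 68°C
58°C vs 68°C → primer R is higher.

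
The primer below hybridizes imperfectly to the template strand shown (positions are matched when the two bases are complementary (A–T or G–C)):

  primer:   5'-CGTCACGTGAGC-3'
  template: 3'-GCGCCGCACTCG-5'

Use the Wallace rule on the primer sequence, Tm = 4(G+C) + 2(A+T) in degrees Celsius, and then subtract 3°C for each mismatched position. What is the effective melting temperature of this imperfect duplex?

31°C

Primer base counts: A=2, T=2, G=4, C=4 → A+T=4, G+C=8
Perfect-match Tm = 2(4) + 4(8) = 8 + 32 = 40°C
Mismatches (positions where the bases are not complementary): 3 (at positions 3, 4, 5)
Effective Tm = 40 − 3×3 = 40 − 9 = 31°C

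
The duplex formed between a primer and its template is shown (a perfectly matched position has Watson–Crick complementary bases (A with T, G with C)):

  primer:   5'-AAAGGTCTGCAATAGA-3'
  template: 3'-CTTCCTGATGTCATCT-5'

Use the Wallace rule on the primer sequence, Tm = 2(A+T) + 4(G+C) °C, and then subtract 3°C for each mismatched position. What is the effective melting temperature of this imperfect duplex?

Primer base counts: A=7, T=3, G=4, C=2 → A+T=10, G+C=6
Perfect-match Tm = 2(10) + 4(6) = 20 + 24 = 44°C
Mismatches (positions where the bases are not complementary): 4 (at positions 1, 6, 9, 12)
Effective Tm = 44 − 4×3 = 44 − 12 = 32°C

32°C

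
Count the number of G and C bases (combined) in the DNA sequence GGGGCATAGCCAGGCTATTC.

T=4, A=4, G=7, C=5
G+C = 7 + 5 = 12

12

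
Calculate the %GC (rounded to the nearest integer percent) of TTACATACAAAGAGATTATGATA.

Scanning the sequence gives C=2, G=3, T=7, A=11.
G+C = 3 + 2 = 5 out of 23 bases
%GC = 5/23 × 100 = 21.74% ≈ 22%

22%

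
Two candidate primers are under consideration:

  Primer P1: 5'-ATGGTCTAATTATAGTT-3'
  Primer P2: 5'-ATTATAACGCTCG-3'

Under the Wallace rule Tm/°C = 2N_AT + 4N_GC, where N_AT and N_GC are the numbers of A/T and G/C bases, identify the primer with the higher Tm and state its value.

Primer P1: A+T=13, G+C=4 → Tm = 2(13)+4(4) = 42°C
Primer P2: A+T=8, G+C=5 → Tm = 2(8)+4(5) = 36°C
42°C vs 36°C → primer P1 is higher.

Primer P1, 42°C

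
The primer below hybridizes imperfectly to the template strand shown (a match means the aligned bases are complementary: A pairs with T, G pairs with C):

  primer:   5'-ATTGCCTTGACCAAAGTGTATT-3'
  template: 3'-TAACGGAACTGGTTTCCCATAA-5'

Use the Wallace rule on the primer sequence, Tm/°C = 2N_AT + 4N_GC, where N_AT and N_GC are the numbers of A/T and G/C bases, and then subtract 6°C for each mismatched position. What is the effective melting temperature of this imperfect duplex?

Primer base counts: A=6, T=8, G=4, C=4 → A+T=14, G+C=8
Perfect-match Tm = 2(14) + 4(8) = 28 + 32 = 60°C
Mismatches (positions where the bases are not complementary): 1 (at position 17)
Effective Tm = 60 − 1×6 = 60 − 6 = 54°C

54°C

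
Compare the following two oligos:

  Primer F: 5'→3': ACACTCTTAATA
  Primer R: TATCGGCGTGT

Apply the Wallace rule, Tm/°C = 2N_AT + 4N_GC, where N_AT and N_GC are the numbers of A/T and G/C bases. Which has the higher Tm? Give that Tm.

Primer F: A+T=9, G+C=3 → Tm = 2(9)+4(3) = 30°C
Primer R: A+T=5, G+C=6 → Tm = 2(5)+4(6) = 34°C
30°C vs 34°C → primer R is higher.

Primer R, 34°C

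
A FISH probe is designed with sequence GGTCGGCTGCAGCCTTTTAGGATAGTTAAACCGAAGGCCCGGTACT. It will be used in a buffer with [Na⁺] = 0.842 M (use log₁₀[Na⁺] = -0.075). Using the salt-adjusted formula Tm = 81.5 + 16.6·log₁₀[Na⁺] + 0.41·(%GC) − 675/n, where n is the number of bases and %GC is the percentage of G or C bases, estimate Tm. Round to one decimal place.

Length n = 46. T=11, A=10, C=11, G=14
G+C = 25, so %GC = 25/46 × 100 = 54.348%
Salt term: 16.6 × (-0.075) = -1.245
GC term: 0.41 × 54.348 = 22.283; length term: −675/46 = −14.674
Tm = 81.5 + (-1.245) + 22.283 − 14.674 = 87.864 → 87.9°C

87.9°C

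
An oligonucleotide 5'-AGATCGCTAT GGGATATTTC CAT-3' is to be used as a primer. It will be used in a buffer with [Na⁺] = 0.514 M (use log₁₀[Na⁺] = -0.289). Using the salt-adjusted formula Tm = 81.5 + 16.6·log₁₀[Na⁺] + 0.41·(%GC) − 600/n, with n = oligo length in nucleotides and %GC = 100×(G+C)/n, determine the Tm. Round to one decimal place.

66.7°C

Length n = 23. Scanning the sequence gives C=4, G=5, T=8, A=6.
G+C = 9, so %GC = 9/23 × 100 = 39.13%
Salt term: 16.6 × (-0.289) = -4.797
GC term: 0.41 × 39.13 = 16.043; length term: −600/23 = −26.087
Tm = 81.5 + (-4.797) + 16.043 − 26.087 = 66.659 → 66.7°C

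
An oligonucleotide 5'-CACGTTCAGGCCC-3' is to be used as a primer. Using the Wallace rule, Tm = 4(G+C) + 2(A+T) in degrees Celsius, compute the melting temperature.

Base counts: C=6, T=2, G=3, A=2
AT pairs contribute 4, GC pairs contribute 9.
Tm = 2(4) + 4(9) = 8 + 36 = 44°C

44°C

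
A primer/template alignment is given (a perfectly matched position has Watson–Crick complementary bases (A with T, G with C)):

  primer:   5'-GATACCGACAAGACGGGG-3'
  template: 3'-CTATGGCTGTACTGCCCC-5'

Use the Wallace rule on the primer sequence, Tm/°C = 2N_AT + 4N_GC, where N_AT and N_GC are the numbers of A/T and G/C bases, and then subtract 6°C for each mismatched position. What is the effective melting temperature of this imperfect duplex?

Primer base counts: A=6, T=1, G=7, C=4 → A+T=7, G+C=11
Perfect-match Tm = 2(7) + 4(11) = 14 + 44 = 58°C
Mismatches (positions where the bases are not complementary): 1 (at position 11)
Effective Tm = 58 − 1×6 = 58 − 6 = 52°C

52°C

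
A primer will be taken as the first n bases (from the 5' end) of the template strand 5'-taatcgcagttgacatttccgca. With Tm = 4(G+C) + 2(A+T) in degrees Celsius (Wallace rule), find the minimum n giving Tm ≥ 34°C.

First 11 bases: TAATCGCAGTT → Tm = 30°C (< 34°C)
First 12 bases: TAATCGCAGTTG → Tm = 34°C (≥ 34°C)
Each additional base adds 2°C (A/T) or 4°C (G/C), so Tm is non-decreasing in n; n = 12 is the first length to reach 34°C.

n = 12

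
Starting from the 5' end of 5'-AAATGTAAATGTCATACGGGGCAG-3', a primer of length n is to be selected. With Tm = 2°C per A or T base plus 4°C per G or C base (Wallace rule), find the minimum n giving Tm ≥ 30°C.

First 12 bases: AAATGTAAATGT → Tm = 28°C (< 30°C)
First 13 bases: AAATGTAAATGTC → Tm = 32°C (≥ 30°C)
Since every base adds ≥2°C, Tm only increases with n, so the threshold is first crossed at n = 13.

n = 13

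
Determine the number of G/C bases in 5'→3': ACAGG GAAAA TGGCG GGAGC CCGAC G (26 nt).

Base counts: T=1, A=8, G=11, C=6
G+C = 11 + 6 = 17

17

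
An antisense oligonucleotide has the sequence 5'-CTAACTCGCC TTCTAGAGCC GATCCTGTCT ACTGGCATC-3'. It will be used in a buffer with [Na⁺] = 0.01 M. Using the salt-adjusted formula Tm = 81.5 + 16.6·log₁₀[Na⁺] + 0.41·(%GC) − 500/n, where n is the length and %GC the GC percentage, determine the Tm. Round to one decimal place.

Length n = 39. Scanning the sequence gives A=7, T=11, C=14, G=7.
G+C = 21, so %GC = 21/39 × 100 = 53.846%
Salt term: 16.6 × (-2) = -33.2
GC term: 0.41 × 53.846 = 22.077; length term: −500/39 = −12.821
Tm = 81.5 + (-33.2) + 22.077 − 12.821 = 57.556 → 57.6°C

57.6°C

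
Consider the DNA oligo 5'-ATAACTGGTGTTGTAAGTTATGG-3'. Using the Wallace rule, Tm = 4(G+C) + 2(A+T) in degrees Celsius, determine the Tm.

62°C

Base counts: C=1, G=7, T=9, A=6
So N_AT = 15 and N_GC = 8.
Tm = 2(15) + 4(8) = 30 + 32 = 62°C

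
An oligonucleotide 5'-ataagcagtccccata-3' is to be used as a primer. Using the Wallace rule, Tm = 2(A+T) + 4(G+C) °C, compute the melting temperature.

Counting bases: G=2, C=5, T=3, A=6
So N_AT = 9 and N_GC = 7.
Tm = 4·7 + 2·9 = 28 + 18 = 46°C

46°C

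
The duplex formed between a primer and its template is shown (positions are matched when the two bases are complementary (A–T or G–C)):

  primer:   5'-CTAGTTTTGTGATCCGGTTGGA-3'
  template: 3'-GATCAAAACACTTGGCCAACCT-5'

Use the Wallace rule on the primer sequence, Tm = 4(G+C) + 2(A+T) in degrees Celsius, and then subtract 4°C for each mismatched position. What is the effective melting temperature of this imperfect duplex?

60°C

Primer base counts: A=3, T=9, G=7, C=3 → A+T=12, G+C=10
Perfect-match Tm = 2(12) + 4(10) = 24 + 40 = 64°C
Mismatches (positions where the bases are not complementary): 1 (at position 13)
Effective Tm = 64 − 1×4 = 64 − 4 = 60°C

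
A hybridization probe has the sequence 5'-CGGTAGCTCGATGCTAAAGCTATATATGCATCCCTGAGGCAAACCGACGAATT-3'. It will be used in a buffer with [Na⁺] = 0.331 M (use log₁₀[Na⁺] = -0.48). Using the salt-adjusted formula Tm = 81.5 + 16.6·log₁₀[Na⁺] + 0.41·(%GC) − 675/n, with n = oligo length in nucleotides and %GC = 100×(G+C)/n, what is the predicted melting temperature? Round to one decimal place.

80.1°C

Length n = 53. C=13, A=16, T=12, G=12
G+C = 25, so %GC = 25/53 × 100 = 47.17%
Salt term: 16.6 × (-0.48) = -7.968
GC term: 0.41 × 47.17 = 19.34; length term: −675/53 = −12.736
Tm = 81.5 + (-7.968) + 19.34 − 12.736 = 80.136 → 80.1°C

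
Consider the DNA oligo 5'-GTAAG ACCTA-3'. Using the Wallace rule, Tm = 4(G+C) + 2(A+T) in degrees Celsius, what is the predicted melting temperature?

C=2, T=2, A=4, G=2
AT pairs contribute 6, GC pairs contribute 4.
Tm = 2(6) + 4(4) = 12 + 16 = 28°C

28°C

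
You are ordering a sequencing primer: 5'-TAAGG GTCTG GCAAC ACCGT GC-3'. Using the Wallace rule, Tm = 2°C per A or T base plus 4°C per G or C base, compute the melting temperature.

70°C

G=7, C=6, T=4, A=5
AT pairs contribute 9, GC pairs contribute 13.
Tm = 2(9) + 4(13) = 18 + 52 = 70°C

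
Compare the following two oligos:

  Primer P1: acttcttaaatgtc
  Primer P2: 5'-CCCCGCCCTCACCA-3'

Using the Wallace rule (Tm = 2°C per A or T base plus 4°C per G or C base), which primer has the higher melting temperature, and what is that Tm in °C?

Primer P1: A+T=10, G+C=4 → Tm = 2(10)+4(4) = 36°C
Primer P2: A+T=3, G+C=11 → Tm = 2(3)+4(11) = 50°C
36°C vs 50°C → primer P2 is higher.

Primer P2, 50°C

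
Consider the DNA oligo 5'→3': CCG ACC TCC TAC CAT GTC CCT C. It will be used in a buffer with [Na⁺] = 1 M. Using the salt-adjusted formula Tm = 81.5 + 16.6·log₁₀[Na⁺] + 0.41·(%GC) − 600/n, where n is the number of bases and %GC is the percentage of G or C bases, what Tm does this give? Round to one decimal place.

80.3°C

Length n = 22. Base counts: C=12, G=2, A=3, T=5
G+C = 14, so %GC = 14/22 × 100 = 63.636%
Salt term: 16.6 × (0) = 0
GC term: 0.41 × 63.636 = 26.091; length term: −600/22 = −27.273
Tm = 81.5 + (0) + 26.091 − 27.273 = 80.318 → 80.3°C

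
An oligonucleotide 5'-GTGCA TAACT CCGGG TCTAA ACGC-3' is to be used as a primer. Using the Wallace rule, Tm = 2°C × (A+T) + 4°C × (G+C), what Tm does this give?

Scanning the sequence gives C=7, A=6, T=5, G=6.
A+T = 11, G+C = 13
Tm = 2×11 + 4×13 = 74°C

74°C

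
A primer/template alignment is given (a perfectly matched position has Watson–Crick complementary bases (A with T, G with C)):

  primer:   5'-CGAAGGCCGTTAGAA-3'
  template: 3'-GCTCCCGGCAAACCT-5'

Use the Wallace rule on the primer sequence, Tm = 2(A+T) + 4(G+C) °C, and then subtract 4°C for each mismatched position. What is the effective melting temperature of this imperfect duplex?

Primer base counts: A=5, T=2, G=5, C=3 → A+T=7, G+C=8
Perfect-match Tm = 2(7) + 4(8) = 14 + 32 = 46°C
Mismatches (positions where the bases are not complementary): 3 (at positions 4, 12, 14)
Effective Tm = 46 − 3×4 = 46 − 12 = 34°C

34°C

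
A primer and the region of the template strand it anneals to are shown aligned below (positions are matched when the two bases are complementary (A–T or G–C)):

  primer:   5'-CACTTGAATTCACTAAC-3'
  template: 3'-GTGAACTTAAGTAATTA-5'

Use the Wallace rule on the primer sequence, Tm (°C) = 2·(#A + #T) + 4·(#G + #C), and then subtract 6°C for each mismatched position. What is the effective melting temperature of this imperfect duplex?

34°C

Primer base counts: A=6, T=5, G=1, C=5 → A+T=11, G+C=6
Perfect-match Tm = 2(11) + 4(6) = 22 + 24 = 46°C
Mismatches (positions where the bases are not complementary): 2 (at positions 13, 17)
Effective Tm = 46 − 2×6 = 46 − 12 = 34°C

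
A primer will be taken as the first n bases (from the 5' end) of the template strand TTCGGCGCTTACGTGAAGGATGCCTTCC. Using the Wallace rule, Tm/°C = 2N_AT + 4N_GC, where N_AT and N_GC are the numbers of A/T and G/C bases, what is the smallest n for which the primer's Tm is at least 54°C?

First 17 bases: TTCGGCGCTTACGTGAA → Tm = 52°C (< 54°C)
First 18 bases: TTCGGCGCTTACGTGAAG → Tm = 56°C (≥ 54°C)
Each additional base adds 2°C (A/T) or 4°C (G/C), so Tm is non-decreasing in n; n = 18 is the first length to reach 54°C.

n = 18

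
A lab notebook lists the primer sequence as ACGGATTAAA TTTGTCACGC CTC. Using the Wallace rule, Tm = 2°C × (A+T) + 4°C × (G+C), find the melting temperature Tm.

66°C

A=6, G=4, T=7, C=6
A+T = 13, G+C = 10
Tm = 4·10 + 2·13 = 40 + 26 = 66°C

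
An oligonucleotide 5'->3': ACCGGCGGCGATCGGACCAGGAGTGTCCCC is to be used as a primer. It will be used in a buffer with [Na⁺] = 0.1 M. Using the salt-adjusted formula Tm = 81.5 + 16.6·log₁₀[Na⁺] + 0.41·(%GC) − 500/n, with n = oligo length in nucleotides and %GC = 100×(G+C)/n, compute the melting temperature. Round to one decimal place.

Length n = 30. Base counts: C=11, T=3, G=11, A=5
G+C = 22, so %GC = 22/30 × 100 = 73.333%
Salt term: 16.6 × (-1) = -16.6
GC term: 0.41 × 73.333 = 30.067; length term: −500/30 = −16.667
Tm = 81.5 + (-16.6) + 30.067 − 16.667 = 78.3 → 78.3°C

78.3°C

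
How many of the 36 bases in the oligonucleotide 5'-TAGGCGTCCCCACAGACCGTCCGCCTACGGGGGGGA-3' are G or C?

26

Counting bases: C=13, A=6, G=13, T=4
G+C = 13 + 13 = 26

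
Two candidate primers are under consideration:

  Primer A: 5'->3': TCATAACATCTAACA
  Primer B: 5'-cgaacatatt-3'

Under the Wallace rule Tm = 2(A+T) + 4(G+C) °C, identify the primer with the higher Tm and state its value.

Primer A, 38°C

Primer A: A+T=11, G+C=4 → Tm = 2(11)+4(4) = 38°C
Primer B: A+T=7, G+C=3 → Tm = 2(7)+4(3) = 26°C
38°C vs 26°C → primer A is higher.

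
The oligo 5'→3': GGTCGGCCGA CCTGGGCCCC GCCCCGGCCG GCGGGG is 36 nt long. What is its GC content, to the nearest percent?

C=16, T=2, A=1, G=17
G+C = 17 + 16 = 33 out of 36 bases
%GC = 33/36 × 100 = 91.67% ≈ 92%

92%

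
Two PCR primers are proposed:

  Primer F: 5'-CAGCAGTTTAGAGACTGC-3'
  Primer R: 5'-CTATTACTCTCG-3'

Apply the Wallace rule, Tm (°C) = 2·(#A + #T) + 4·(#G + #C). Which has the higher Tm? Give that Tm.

Primer F: A+T=9, G+C=9 → Tm = 2(9)+4(9) = 54°C
Primer R: A+T=7, G+C=5 → Tm = 2(7)+4(5) = 34°C
54°C vs 34°C → primer F is higher.

Primer F, 54°C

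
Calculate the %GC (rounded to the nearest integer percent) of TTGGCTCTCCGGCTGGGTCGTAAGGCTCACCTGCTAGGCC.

65%

Counting bases: T=10, G=13, A=4, C=13
G+C = 13 + 13 = 26 out of 40 bases
%GC = 26/40 × 100 = 65% ≈ 65%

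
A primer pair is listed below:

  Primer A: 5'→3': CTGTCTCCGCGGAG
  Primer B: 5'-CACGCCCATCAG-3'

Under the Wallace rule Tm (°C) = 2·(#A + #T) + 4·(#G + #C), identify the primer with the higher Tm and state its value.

Primer A, 48°C

Primer A: A+T=4, G+C=10 → Tm = 2(4)+4(10) = 48°C
Primer B: A+T=4, G+C=8 → Tm = 2(4)+4(8) = 40°C
48°C vs 40°C → primer A is higher.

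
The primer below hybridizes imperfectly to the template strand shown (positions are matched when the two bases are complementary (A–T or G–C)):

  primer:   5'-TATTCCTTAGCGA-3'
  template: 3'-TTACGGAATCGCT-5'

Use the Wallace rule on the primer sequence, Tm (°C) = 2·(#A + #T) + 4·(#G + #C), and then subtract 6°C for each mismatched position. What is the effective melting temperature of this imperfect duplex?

24°C

Primer base counts: A=3, T=5, G=2, C=3 → A+T=8, G+C=5
Perfect-match Tm = 2(8) + 4(5) = 16 + 20 = 36°C
Mismatches (positions where the bases are not complementary): 2 (at positions 1, 4)
Effective Tm = 36 − 2×6 = 36 − 12 = 24°C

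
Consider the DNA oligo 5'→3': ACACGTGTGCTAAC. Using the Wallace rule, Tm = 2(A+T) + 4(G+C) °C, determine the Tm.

Scanning the sequence gives A=4, G=3, T=3, C=4.
So N_AT = 7 and N_GC = 7.
Tm = 4·7 + 2·7 = 28 + 14 = 42°C

42°C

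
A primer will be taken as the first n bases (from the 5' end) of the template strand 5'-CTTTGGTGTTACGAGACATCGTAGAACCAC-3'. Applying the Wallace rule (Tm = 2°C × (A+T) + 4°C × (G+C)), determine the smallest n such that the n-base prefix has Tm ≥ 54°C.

n = 19

First 18 bases: CTTTGGTGTTACGAGACA → Tm = 52°C (< 54°C)
First 19 bases: CTTTGGTGTTACGAGACAT → Tm = 54°C (≥ 54°C)
Each additional base adds 2°C (A/T) or 4°C (G/C), so Tm is non-decreasing in n; n = 19 is the first length to reach 54°C.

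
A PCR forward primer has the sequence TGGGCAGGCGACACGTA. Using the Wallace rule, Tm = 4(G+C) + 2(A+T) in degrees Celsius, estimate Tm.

56°C

Scanning the sequence gives G=7, C=4, T=2, A=4.
A+T = 6, G+C = 11
Tm = 2(6) + 4(11) = 12 + 44 = 56°C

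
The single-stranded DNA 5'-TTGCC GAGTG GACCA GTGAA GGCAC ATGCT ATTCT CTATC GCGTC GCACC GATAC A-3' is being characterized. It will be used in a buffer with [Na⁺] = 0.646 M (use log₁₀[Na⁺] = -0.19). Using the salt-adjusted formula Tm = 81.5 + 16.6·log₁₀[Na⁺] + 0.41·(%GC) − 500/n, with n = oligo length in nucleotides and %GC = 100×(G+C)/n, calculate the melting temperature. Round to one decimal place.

91.4°C

Length n = 56. Scanning the sequence gives T=13, C=16, G=14, A=13.
G+C = 30, so %GC = 30/56 × 100 = 53.571%
Salt term: 16.6 × (-0.19) = -3.154
GC term: 0.41 × 53.571 = 21.964; length term: −500/56 = −8.929
Tm = 81.5 + (-3.154) + 21.964 − 8.929 = 91.381 → 91.4°C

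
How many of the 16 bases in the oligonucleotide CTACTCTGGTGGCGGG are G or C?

11

Base counts: A=1, T=4, C=4, G=7
G+C = 7 + 4 = 11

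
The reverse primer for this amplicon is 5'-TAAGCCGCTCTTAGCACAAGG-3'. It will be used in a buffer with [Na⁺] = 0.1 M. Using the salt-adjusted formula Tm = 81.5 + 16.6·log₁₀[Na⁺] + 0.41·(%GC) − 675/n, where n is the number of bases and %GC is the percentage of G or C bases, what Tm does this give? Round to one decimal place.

Length n = 21. Base counts: G=5, A=6, T=4, C=6
G+C = 11, so %GC = 11/21 × 100 = 52.381%
Salt term: 16.6 × (-1) = -16.6
GC term: 0.41 × 52.381 = 21.476; length term: −675/21 = −32.143
Tm = 81.5 + (-16.6) + 21.476 − 32.143 = 54.233 → 54.2°C

54.2°C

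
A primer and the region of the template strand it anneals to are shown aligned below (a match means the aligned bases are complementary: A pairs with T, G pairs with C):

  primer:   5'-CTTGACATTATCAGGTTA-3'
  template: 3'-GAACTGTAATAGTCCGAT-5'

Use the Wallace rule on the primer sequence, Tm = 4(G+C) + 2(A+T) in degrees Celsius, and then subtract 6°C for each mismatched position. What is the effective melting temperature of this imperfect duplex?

Primer base counts: A=5, T=7, G=3, C=3 → A+T=12, G+C=6
Perfect-match Tm = 2(12) + 4(6) = 24 + 24 = 48°C
Mismatches (positions where the bases are not complementary): 1 (at position 16)
Effective Tm = 48 − 1×6 = 48 − 6 = 42°C

42°C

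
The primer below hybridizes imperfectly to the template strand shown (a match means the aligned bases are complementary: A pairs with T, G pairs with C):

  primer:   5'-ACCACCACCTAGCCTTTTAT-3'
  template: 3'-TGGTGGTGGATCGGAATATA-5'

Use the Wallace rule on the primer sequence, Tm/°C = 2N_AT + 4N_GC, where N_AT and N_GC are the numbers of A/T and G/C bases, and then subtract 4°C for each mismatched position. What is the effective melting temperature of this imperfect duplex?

Primer base counts: A=5, T=6, G=1, C=8 → A+T=11, G+C=9
Perfect-match Tm = 2(11) + 4(9) = 22 + 36 = 58°C
Mismatches (positions where the bases are not complementary): 1 (at position 17)
Effective Tm = 58 − 1×4 = 58 − 4 = 54°C

54°C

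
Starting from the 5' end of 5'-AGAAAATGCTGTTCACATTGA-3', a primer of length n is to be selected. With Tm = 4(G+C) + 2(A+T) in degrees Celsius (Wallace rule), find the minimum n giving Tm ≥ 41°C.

n = 16

First 15 bases: AGAAAATGCTGTTCA → Tm = 40°C (< 41°C)
First 16 bases: AGAAAATGCTGTTCAC → Tm = 44°C (≥ 41°C)
Since every base adds ≥2°C, Tm only increases with n, so the threshold is first crossed at n = 16.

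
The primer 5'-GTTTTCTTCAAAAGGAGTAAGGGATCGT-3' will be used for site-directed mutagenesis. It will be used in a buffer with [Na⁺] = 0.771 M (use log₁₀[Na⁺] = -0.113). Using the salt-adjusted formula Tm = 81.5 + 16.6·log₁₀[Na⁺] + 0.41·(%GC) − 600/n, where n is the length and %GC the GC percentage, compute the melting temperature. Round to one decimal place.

74.3°C

Length n = 28. Scanning the sequence gives T=9, C=3, G=8, A=8.
G+C = 11, so %GC = 11/28 × 100 = 39.286%
Salt term: 16.6 × (-0.113) = -1.876
GC term: 0.41 × 39.286 = 16.107; length term: −600/28 = −21.429
Tm = 81.5 + (-1.876) + 16.107 − 21.429 = 74.302 → 74.3°C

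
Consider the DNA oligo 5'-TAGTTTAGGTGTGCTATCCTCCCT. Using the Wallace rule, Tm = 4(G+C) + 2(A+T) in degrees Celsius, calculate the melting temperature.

A=3, C=6, G=5, T=10
So N_AT = 13 and N_GC = 11.
Tm = 2×13 + 4×11 = 70°C

70°C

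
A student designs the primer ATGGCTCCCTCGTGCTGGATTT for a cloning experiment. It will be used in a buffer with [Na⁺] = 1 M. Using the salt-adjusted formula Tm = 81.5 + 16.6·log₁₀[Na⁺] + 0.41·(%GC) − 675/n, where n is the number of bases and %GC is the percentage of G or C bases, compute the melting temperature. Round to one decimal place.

73.2°C

Length n = 22. G=6, T=8, A=2, C=6
G+C = 12, so %GC = 12/22 × 100 = 54.545%
Salt term: 16.6 × (0) = 0
GC term: 0.41 × 54.545 = 22.363; length term: −675/22 = −30.682
Tm = 81.5 + (0) + 22.363 − 30.682 = 73.181 → 73.2°C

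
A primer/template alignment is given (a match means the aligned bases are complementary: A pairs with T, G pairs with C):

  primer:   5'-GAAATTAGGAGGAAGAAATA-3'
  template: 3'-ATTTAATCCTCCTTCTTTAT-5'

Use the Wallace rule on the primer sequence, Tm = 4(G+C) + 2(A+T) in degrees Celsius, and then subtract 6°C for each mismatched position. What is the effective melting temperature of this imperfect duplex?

46°C

Primer base counts: A=11, T=3, G=6, C=0 → A+T=14, G+C=6
Perfect-match Tm = 2(14) + 4(6) = 28 + 24 = 52°C
Mismatches (positions where the bases are not complementary): 1 (at position 1)
Effective Tm = 52 − 1×6 = 52 − 6 = 46°C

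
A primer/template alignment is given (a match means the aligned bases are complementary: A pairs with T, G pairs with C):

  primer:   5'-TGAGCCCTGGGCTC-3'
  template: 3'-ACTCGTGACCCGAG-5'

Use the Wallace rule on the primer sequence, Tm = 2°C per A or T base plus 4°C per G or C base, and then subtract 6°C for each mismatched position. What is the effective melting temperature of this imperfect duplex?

42°C

Primer base counts: A=1, T=3, G=5, C=5 → A+T=4, G+C=10
Perfect-match Tm = 2(4) + 4(10) = 8 + 40 = 48°C
Mismatches (positions where the bases are not complementary): 1 (at position 6)
Effective Tm = 48 − 1×6 = 48 − 6 = 42°C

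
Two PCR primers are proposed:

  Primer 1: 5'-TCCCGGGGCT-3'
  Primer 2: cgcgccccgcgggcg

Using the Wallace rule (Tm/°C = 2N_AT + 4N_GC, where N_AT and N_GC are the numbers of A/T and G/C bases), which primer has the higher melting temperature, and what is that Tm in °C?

Primer 1: A+T=2, G+C=8 → Tm = 2(2)+4(8) = 36°C
Primer 2: A+T=0, G+C=15 → Tm = 2(0)+4(15) = 60°C
36°C vs 60°C → primer 2 is higher.

Primer 2, 60°C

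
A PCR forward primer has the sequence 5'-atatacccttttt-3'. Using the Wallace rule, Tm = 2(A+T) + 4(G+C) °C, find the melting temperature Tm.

32°C

Counting bases: T=7, C=3, A=3, G=0
So N_AT = 10 and N_GC = 3.
Tm = 2(10) + 4(3) = 20 + 12 = 32°C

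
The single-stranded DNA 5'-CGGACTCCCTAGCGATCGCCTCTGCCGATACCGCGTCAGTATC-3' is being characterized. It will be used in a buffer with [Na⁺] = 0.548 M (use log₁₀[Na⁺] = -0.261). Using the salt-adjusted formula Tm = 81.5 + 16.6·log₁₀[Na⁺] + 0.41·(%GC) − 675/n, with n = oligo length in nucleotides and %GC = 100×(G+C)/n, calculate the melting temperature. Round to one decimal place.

Length n = 43. Scanning the sequence gives T=9, A=7, G=10, C=17.
G+C = 27, so %GC = 27/43 × 100 = 62.791%
Salt term: 16.6 × (-0.261) = -4.333
GC term: 0.41 × 62.791 = 25.744; length term: −675/43 = −15.698
Tm = 81.5 + (-4.333) + 25.744 − 15.698 = 87.213 → 87.2°C

87.2°C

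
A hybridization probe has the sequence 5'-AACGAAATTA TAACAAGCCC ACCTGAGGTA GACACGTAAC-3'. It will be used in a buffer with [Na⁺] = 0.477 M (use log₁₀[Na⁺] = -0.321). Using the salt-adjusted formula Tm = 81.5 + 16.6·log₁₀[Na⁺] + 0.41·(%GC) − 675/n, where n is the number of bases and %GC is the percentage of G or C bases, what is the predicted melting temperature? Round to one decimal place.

Length n = 40. C=10, A=17, T=6, G=7
G+C = 17, so %GC = 17/40 × 100 = 42.5%
Salt term: 16.6 × (-0.321) = -5.329
GC term: 0.41 × 42.5 = 17.425; length term: −675/40 = −16.875
Tm = 81.5 + (-5.329) + 17.425 − 16.875 = 76.721 → 76.7°C

76.7°C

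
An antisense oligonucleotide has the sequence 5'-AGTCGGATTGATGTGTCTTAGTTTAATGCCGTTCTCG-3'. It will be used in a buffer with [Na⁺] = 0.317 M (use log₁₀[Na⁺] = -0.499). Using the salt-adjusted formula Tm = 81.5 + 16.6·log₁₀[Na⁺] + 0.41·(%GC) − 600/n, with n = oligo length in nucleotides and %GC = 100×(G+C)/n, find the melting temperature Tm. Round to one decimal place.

74.7°C

Length n = 37. Counting bases: C=6, A=6, T=15, G=10
G+C = 16, so %GC = 16/37 × 100 = 43.243%
Salt term: 16.6 × (-0.499) = -8.283
GC term: 0.41 × 43.243 = 17.73; length term: −600/37 = −16.216
Tm = 81.5 + (-8.283) + 17.73 − 16.216 = 74.731 → 74.7°C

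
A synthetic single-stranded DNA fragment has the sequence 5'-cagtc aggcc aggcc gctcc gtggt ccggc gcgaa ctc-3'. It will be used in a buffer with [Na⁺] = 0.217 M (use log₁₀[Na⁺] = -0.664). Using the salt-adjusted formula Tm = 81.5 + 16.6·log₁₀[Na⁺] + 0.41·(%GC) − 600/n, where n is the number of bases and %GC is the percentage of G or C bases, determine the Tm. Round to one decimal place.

Length n = 38. T=5, A=5, C=15, G=13
G+C = 28, so %GC = 28/38 × 100 = 73.684%
Salt term: 16.6 × (-0.664) = -11.022
GC term: 0.41 × 73.684 = 30.21; length term: −600/38 = −15.789
Tm = 81.5 + (-11.022) + 30.21 − 15.789 = 84.899 → 84.9°C

84.9°C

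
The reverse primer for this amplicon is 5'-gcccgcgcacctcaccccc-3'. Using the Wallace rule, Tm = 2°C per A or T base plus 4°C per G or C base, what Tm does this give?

Scanning the sequence gives C=13, T=1, A=2, G=3.
A+T = 3, G+C = 16
Tm = 2(3) + 4(16) = 6 + 64 = 70°C

70°C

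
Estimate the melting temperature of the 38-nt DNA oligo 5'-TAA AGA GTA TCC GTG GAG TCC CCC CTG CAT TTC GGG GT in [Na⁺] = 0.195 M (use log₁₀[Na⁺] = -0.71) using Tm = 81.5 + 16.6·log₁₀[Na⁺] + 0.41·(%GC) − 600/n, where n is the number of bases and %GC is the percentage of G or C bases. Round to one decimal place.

Length n = 38. G=11, T=10, C=10, A=7
G+C = 21, so %GC = 21/38 × 100 = 55.263%
Salt term: 16.6 × (-0.71) = -11.786
GC term: 0.41 × 55.263 = 22.658; length term: −600/38 = −15.789
Tm = 81.5 + (-11.786) + 22.658 − 15.789 = 76.583 → 76.6°C

76.6°C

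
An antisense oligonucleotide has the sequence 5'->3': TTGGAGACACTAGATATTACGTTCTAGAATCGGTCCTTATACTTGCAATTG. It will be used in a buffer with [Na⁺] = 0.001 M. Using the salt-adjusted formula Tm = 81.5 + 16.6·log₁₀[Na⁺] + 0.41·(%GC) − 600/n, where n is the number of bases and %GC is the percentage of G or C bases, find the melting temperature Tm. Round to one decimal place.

Length n = 51. Counting bases: T=18, A=14, G=10, C=9
G+C = 19, so %GC = 19/51 × 100 = 37.255%
Salt term: 16.6 × (-3) = -49.8
GC term: 0.41 × 37.255 = 15.275; length term: −600/51 = −11.765
Tm = 81.5 + (-49.8) + 15.275 − 11.765 = 35.21 → 35.2°C

35.2°C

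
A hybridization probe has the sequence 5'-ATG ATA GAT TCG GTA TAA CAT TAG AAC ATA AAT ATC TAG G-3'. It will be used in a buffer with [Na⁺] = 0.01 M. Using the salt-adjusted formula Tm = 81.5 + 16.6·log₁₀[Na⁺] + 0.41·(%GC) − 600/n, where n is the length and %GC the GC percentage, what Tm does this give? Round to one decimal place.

Length n = 40. T=12, A=17, G=7, C=4
G+C = 11, so %GC = 11/40 × 100 = 27.5%
Salt term: 16.6 × (-2) = -33.2
GC term: 0.41 × 27.5 = 11.275; length term: −600/40 = −15
Tm = 81.5 + (-33.2) + 11.275 − 15 = 44.575 → 44.6°C

44.6°C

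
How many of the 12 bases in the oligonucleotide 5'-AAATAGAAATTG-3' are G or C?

2

Scanning the sequence gives T=3, A=7, C=0, G=2.
G+C = 2 + 0 = 2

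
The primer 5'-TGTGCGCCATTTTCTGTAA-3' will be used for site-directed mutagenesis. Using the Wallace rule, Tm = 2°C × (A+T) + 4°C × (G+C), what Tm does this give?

54°C

Counting bases: A=3, T=8, C=4, G=4
So N_AT = 11 and N_GC = 8.
Tm = 2(11) + 4(8) = 22 + 32 = 54°C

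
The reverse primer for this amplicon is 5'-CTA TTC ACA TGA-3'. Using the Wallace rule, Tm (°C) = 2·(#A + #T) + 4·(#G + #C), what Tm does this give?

32°C

Base counts: T=4, C=3, A=4, G=1
So N_AT = 8 and N_GC = 4.
Tm = 2×8 + 4×4 = 32°C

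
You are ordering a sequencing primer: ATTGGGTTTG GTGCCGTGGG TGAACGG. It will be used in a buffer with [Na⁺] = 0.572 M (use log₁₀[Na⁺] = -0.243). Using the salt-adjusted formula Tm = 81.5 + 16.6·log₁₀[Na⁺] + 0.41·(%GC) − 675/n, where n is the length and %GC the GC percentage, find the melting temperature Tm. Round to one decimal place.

76.8°C

Length n = 27. Counting bases: A=3, C=3, G=13, T=8
G+C = 16, so %GC = 16/27 × 100 = 59.259%
Salt term: 16.6 × (-0.243) = -4.034
GC term: 0.41 × 59.259 = 24.296; length term: −675/27 = −25
Tm = 81.5 + (-4.034) + 24.296 − 25 = 76.762 → 76.8°C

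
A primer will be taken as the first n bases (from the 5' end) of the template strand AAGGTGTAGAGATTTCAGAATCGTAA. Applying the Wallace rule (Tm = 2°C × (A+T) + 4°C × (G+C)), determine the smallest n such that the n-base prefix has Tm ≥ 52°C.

n = 19

First 18 bases: AAGGTGTAGAGATTTCAG → Tm = 50°C (< 52°C)
First 19 bases: AAGGTGTAGAGATTTCAGA → Tm = 52°C (≥ 52°C)
Since every base adds ≥2°C, Tm only increases with n, so the threshold is first crossed at n = 19.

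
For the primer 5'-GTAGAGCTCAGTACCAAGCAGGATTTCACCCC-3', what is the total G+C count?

17

Counting bases: G=7, T=6, A=9, C=10
G+C = 7 + 10 = 17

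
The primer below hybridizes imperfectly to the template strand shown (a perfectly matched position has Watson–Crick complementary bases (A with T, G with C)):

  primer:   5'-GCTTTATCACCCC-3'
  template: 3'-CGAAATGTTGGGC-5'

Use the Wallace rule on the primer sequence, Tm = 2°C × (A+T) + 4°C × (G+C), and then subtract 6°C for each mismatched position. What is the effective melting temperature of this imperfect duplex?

Primer base counts: A=2, T=4, G=1, C=6 → A+T=6, G+C=7
Perfect-match Tm = 2(6) + 4(7) = 12 + 28 = 40°C
Mismatches (positions where the bases are not complementary): 3 (at positions 7, 8, 13)
Effective Tm = 40 − 3×6 = 40 − 18 = 22°C

22°C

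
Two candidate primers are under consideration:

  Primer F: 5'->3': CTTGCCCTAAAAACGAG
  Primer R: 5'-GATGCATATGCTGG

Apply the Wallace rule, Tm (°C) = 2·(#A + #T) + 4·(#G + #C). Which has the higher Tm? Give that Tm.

Primer F: A+T=9, G+C=8 → Tm = 2(9)+4(8) = 50°C
Primer R: A+T=7, G+C=7 → Tm = 2(7)+4(7) = 42°C
50°C vs 42°C → primer F is higher.

Primer F, 50°C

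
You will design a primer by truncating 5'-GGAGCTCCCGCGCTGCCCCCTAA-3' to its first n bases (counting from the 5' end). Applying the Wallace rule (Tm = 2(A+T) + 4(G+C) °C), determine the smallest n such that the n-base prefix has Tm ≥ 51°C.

First 14 bases: GGAGCTCCCGCGCT → Tm = 50°C (< 51°C)
First 15 bases: GGAGCTCCCGCGCTG → Tm = 54°C (≥ 51°C)
Each additional base adds 2°C (A/T) or 4°C (G/C), so Tm is non-decreasing in n; n = 15 is the first length to reach 51°C.

n = 15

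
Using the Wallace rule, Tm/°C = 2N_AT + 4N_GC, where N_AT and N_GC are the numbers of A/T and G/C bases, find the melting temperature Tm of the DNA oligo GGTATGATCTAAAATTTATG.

C=1, G=4, T=8, A=7
AT pairs contribute 15, GC pairs contribute 5.
Tm = 2×15 + 4×5 = 50°C

50°C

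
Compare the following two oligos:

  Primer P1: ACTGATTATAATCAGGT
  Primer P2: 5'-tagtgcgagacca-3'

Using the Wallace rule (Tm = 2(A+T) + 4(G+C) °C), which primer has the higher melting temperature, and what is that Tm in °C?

Primer P1: A+T=12, G+C=5 → Tm = 2(12)+4(5) = 44°C
Primer P2: A+T=6, G+C=7 → Tm = 2(6)+4(7) = 40°C
44°C vs 40°C → primer P1 is higher.

Primer P1, 44°C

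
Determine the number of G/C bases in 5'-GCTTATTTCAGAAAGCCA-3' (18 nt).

7

Scanning the sequence gives G=3, A=6, C=4, T=5.
Total G or C: 3 + 4 = 7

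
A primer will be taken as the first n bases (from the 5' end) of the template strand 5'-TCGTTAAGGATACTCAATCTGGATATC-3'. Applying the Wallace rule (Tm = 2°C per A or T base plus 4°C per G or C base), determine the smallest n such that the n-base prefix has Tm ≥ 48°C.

First 17 bases: TCGTTAAGGATACTCAA → Tm = 46°C (< 48°C)
First 18 bases: TCGTTAAGGATACTCAAT → Tm = 48°C (≥ 48°C)
Since every base adds ≥2°C, Tm only increases with n, so the threshold is first crossed at n = 18.

n = 18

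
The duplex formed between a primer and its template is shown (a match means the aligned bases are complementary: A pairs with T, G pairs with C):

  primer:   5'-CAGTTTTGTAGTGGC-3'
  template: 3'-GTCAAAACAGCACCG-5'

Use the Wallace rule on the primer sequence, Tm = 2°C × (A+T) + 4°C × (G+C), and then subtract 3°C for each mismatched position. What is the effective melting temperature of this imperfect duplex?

Primer base counts: A=2, T=6, G=5, C=2 → A+T=8, G+C=7
Perfect-match Tm = 2(8) + 4(7) = 16 + 28 = 44°C
Mismatches (positions where the bases are not complementary): 1 (at position 10)
Effective Tm = 44 − 1×3 = 44 − 3 = 41°C

41°C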